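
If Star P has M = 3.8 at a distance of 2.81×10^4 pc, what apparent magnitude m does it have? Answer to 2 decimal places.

21.04

m = M + 5 log₁₀(d/10 pc) = 3.8 + 5 log₁₀(2.81×10^4/10)
  = 3.8 + 5 × 3.449 = 3.8 + 17.24 = 21.04.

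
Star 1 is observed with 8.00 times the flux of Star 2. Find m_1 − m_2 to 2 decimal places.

m_1 − m_2 = −2.5 log₁₀(F_1/F_2) = −2.5 log₁₀(8.00) = −2.5 × (0.903) = -2.258.

-2.26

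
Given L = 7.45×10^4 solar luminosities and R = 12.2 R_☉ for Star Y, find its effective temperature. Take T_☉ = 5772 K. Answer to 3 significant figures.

2.73×10^4 K

T/T_☉ = (L/L_☉)^(1/4) / (R/R_☉)^(1/2)
T = 5772 × (7.45×10^4)^(1/4) / √(12.2) = 5772 × 16.52 / 3.493 = 2.730×10^4 K.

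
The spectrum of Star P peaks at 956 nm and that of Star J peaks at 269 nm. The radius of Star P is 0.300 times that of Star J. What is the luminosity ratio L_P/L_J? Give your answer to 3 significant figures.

5.64×10^-4

Wien's law gives T ∝ 1/λ_max, so T_P/T_J = λ_J/λ_P = 269/956 = 0.2814.
Then L ∝ R²T⁴ gives L_P/L_J = (0.300)² × (0.2814)⁴ = 0.09000 × 0.006269 = 5.642×10^-4.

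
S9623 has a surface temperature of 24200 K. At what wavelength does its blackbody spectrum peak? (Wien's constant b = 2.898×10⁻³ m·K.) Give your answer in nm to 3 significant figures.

λ_max = b/T = 2.898×10⁻³ / 24200 = 1.20×10^-7 m = 119.8 nm.

120 nm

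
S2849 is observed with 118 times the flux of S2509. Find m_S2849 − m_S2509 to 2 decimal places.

m_S2849 − m_S2509 = −2.5 log₁₀(F_S2849/F_S2509) = −2.5 log₁₀(118) = −2.5 × (2.072) = -5.180.

-5.18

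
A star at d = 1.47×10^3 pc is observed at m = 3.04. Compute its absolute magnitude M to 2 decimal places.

M = m − 5 log₁₀(d/10 pc) = 3.04 − 5 log₁₀(1.47×10^3/10)
  = 3.04 − 5 × 2.167 = 3.04 − 10.84 = -7.80.

-7.80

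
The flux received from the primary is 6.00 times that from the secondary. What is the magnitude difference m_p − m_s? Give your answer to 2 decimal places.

m_p − m_s = −2.5 log₁₀(F_p/F_s) = −2.5 log₁₀(6.00) = −2.5 × (0.778) = -1.945.

-1.95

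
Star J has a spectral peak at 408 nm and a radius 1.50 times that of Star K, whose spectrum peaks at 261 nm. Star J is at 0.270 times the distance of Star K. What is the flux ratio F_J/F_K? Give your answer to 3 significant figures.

Wien's law: T_J/T_K = λ_K/λ_J = 261/408 = 0.6397.
L_J/L_K = (R_J/R_K)²(T_J/T_K)⁴ = (1.50)²(0.6397)⁴ = 0.3768.
F_J/F_K = (L_J/L_K)/(d_J/d_K)² = 0.3768/(0.270)² = 5.169.

5.17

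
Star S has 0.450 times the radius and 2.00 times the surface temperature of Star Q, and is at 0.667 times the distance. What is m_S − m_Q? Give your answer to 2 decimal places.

-2.16

L_S/L_Q = (0.450)²(2.00)⁴ = 3.240.
F_S/F_Q = (L_S/L_Q)/(d_S/d_Q)² = 3.240/0.4449 = 7.283.
m_S − m_Q = −2.5 log₁₀(7.283) = -2.16.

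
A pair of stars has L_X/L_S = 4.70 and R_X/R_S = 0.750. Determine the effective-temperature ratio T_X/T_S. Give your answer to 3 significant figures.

1.70

L ∝ R²T⁴ gives T ∝ (L/R²)^(1/4), so
T_X/T_S = (4.70 / 0.750²)^(1/4) = (8.356)^(1/4) = 1.700.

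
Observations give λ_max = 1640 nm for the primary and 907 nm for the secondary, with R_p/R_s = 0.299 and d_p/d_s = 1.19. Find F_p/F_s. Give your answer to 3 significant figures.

Wien's law: T_p/T_s = λ_s/λ_p = 907/1640 = 0.5530.
L_p/L_s = (R_p/R_s)²(T_p/T_s)⁴ = (0.299)²(0.5530)⁴ = 0.008364.
F_p/F_s = (L_p/L_s)/(d_p/d_s)² = 0.008364/(1.19)² = 0.005906.

0.00591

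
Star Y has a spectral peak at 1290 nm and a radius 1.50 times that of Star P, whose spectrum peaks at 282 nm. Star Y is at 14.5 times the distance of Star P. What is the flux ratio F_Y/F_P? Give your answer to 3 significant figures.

2.44×10^-5

Wien's law: T_Y/T_P = λ_P/λ_Y = 282/1290 = 0.2186.
L_Y/L_P = (R_Y/R_P)²(T_Y/T_P)⁴ = (1.50)²(0.2186)⁴ = 0.005138.
F_Y/F_P = (L_Y/L_P)/(d_Y/d_P)² = 0.005138/(14.5)² = 2.444×10^-5.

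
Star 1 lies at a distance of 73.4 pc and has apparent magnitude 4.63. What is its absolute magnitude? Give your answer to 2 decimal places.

0.30

M = m − 5 log₁₀(d/10 pc) = 4.63 − 5 log₁₀(73.4/10)
  = 4.63 − 5 × 0.866 = 4.63 − 4.33 = 0.30.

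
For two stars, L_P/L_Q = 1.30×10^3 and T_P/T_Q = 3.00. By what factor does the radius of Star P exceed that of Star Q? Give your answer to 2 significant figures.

L ∝ R²T⁴ gives R ∝ √L / T², so
R_P/R_Q = √(1.30×10^3) / (3.00)² = 36.06 / 9.000 = 4.006.

4.0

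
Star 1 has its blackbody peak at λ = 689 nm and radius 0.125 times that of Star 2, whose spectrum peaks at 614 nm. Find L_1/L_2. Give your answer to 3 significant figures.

Wien's law gives T ∝ 1/λ_max, so T_1/T_2 = λ_2/λ_1 = 614/689 = 0.8911.
Then L ∝ R²T⁴ gives L_1/L_2 = (0.125)² × (0.8911)⁴ = 0.01562 × 0.6307 = 0.009854.

0.00985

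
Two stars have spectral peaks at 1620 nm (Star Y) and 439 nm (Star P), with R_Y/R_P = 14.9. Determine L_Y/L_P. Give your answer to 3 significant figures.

Wien's law gives T ∝ 1/λ_max, so T_Y/T_P = λ_P/λ_Y = 439/1620 = 0.2710.
Then L ∝ R²T⁴ gives L_Y/L_P = (14.9)² × (0.2710)⁴ = 222.0 × 0.005393 = 1.197.

1.20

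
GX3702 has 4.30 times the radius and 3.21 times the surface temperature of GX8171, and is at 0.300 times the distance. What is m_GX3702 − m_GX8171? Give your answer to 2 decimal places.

L_GX3702/L_GX8171 = (4.30)²(3.21)⁴ = 1963.
F_GX3702/F_GX8171 = (L_GX3702/L_GX8171)/(d_GX3702/d_GX8171)² = 1963/0.09000 = 2.181×10^4.
m_GX3702 − m_GX8171 = −2.5 log₁₀(2.181×10^4) = -10.85.

-10.85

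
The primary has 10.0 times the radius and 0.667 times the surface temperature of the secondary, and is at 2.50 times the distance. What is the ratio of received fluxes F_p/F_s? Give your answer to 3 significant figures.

3.17

L_p/L_s = (R_p/R_s)²(T_p/T_s)⁴ = (10.0)² × (0.667)⁴ = 19.79.
F_p/F_s = (L_p/L_s)/(d_p/d_s)² = 19.79 / (2.50)² = 3.167.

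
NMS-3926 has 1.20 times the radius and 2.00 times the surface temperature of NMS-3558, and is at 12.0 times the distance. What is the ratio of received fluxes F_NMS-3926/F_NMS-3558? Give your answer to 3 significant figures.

0.160

L_NMS-3926/L_NMS-3558 = (R_NMS-3926/R_NMS-3558)²(T_NMS-3926/T_NMS-3558)⁴ = (1.20)² × (2.00)⁴ = 23.04.
F_NMS-3926/F_NMS-3558 = (L_NMS-3926/L_NMS-3558)/(d_NMS-3926/d_NMS-3558)² = 23.04 / (12.0)² = 0.1600.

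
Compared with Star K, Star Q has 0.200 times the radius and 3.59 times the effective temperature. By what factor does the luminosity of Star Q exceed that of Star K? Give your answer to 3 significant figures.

6.64

From the Stefan–Boltzmann law, L ∝ R²T⁴, so
L_Q/L_K = (R_Q/R_K)² (T_Q/T_K)⁴ = (0.200)² × (3.59)⁴ = 0.04000 × 166.1 = 6.644.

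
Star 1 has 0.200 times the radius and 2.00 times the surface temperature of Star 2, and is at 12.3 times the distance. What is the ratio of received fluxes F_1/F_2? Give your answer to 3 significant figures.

0.00423

L_1/L_2 = (R_1/R_2)²(T_1/T_2)⁴ = (0.200)² × (2.00)⁴ = 0.6400.
F_1/F_2 = (L_1/L_2)/(d_1/d_2)² = 0.6400 / (12.3)² = 0.004230.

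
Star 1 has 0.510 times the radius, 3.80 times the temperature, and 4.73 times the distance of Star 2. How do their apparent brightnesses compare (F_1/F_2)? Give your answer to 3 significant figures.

L_1/L_2 = (R_1/R_2)²(T_1/T_2)⁴ = (0.510)² × (3.80)⁴ = 54.23.
F_1/F_2 = (L_1/L_2)/(d_1/d_2)² = 54.23 / (4.73)² = 2.424.

2.42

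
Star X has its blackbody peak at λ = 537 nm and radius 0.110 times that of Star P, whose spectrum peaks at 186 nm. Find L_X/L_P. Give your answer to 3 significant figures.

Wien's law gives T ∝ 1/λ_max, so T_X/T_P = λ_P/λ_X = 186/537 = 0.3464.
Then L ∝ R²T⁴ gives L_X/L_P = (0.110)² × (0.3464)⁴ = 0.01210 × 0.01439 = 1.742×10^-4.

1.74×10^-4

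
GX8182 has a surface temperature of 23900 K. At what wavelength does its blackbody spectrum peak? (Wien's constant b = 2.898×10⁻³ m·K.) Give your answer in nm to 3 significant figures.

λ_max = b/T = 2.898×10⁻³ / 23900 = 1.21×10^-7 m = 121.3 nm.

121 nm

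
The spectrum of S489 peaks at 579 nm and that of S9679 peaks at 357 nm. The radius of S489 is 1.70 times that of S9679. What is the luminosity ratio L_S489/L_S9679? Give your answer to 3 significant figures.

0.418

Wien's law gives T ∝ 1/λ_max, so T_S489/T_S9679 = λ_S9679/λ_S489 = 357/579 = 0.6166.
Then L ∝ R²T⁴ gives L_S489/L_S9679 = (1.70)² × (0.6166)⁴ = 2.890 × 0.1445 = 0.4177.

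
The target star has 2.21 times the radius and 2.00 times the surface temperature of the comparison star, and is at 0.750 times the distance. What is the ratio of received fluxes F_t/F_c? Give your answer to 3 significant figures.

139

L_t/L_c = (R_t/R_c)²(T_t/T_c)⁴ = (2.21)² × (2.00)⁴ = 78.15.
F_t/F_c = (L_t/L_c)/(d_t/d_c)² = 78.15 / (0.750)² = 138.9.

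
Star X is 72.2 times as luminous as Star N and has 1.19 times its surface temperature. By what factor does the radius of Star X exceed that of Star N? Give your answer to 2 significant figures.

6.0

L ∝ R²T⁴ gives R ∝ √L / T², so
R_X/R_N = √(72.2) / (1.19)² = 8.497 / 1.416 = 6.000.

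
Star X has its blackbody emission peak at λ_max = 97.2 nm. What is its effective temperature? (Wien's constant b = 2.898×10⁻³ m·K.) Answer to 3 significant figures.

2.98×10^4 K

T = b/λ_max = 2.898×10⁻³ / (97.2×10⁻⁹) = 2.981×10^4 K.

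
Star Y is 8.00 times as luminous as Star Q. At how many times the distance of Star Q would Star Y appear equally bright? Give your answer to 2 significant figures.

Equal flux requires L_Y/d_Y² = L_Q/d_Q², so d_Y/d_Q = √(L_Y/L_Q)
= √(8.00) = 2.828.

2.8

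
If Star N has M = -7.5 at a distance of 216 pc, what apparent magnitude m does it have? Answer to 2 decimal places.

-0.83

m = M + 5 log₁₀(d/10 pc) = -7.5 + 5 log₁₀(216/10)
  = -7.5 + 5 × 1.334 = -7.5 + 6.67 = -0.83.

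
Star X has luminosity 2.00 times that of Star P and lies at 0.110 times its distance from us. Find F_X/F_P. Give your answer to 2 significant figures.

F = L/(4πd²), so F_X/F_P = (L_X/L_P) / (d_X/d_P)²
= 2.00 / (0.110)² = 2.00 / 0.01210 = 165.3.

1.7×10^2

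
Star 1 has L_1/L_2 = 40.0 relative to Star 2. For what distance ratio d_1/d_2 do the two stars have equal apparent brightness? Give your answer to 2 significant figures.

6.3

Equal flux requires L_1/d_1² = L_2/d_2², so d_1/d_2 = √(L_1/L_2)
= √(40.0) = 6.325.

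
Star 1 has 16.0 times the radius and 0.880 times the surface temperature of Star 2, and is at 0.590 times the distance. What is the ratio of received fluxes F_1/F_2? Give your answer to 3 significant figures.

441

L_1/L_2 = (R_1/R_2)²(T_1/T_2)⁴ = (16.0)² × (0.880)⁴ = 153.5.
F_1/F_2 = (L_1/L_2)/(d_1/d_2)² = 153.5 / (0.590)² = 441.0.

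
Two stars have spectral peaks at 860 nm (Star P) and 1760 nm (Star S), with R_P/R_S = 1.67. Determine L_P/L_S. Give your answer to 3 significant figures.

48.9

Wien's law gives T ∝ 1/λ_max, so T_P/T_S = λ_S/λ_P = 1760/860 = 2.047.
Then L ∝ R²T⁴ gives L_P/L_S = (1.67)² × (2.047)⁴ = 2.789 × 17.54 = 48.92.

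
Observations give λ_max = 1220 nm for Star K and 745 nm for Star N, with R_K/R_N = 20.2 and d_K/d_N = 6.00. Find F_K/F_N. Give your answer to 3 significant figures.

Wien's law: T_K/T_N = λ_N/λ_K = 745/1220 = 0.6107.
L_K/L_N = (R_K/R_N)²(T_K/T_N)⁴ = (20.2)²(0.6107)⁴ = 56.74.
F_K/F_N = (L_K/L_N)/(d_K/d_N)² = 56.74/(6.00)² = 1.576.

1.58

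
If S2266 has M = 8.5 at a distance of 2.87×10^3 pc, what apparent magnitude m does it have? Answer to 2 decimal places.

20.79

m = M + 5 log₁₀(d/10 pc) = 8.5 + 5 log₁₀(2.87×10^3/10)
  = 8.5 + 5 × 2.458 = 8.5 + 12.29 = 20.79.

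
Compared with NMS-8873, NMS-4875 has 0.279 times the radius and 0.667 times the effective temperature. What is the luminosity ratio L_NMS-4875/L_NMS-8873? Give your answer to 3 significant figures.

0.0154

From the Stefan–Boltzmann law, L ∝ R²T⁴, so
L_NMS-4875/L_NMS-8873 = (R_NMS-4875/R_NMS-8873)² (T_NMS-4875/T_NMS-8873)⁴ = (0.279)² × (0.667)⁴ = 0.07784 × 0.1979 = 0.01541.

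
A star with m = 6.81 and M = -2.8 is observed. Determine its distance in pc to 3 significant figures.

m − M = 5 log₁₀(d/10 pc)
6.81 − (-2.8) = 9.61 = 5 log₁₀(d/10)
d = 10 × 10^(9.61/5) = 10 × 10^1.922 = 835.6 pc.

836 pc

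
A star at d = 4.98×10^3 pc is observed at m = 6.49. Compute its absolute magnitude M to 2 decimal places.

-7.00

M = m − 5 log₁₀(d/10 pc) = 6.49 − 5 log₁₀(4.98×10^3/10)
  = 6.49 − 5 × 2.697 = 6.49 − 13.49 = -7.00.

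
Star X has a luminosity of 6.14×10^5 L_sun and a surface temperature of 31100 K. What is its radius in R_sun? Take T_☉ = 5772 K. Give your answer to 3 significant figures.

R/R_☉ = √(L/L_☉) / (T/T_☉)² = √(6.14×10^5) / (5.388)²
       = 783.6 / 29.03 = 26.99.

27.0 R_sun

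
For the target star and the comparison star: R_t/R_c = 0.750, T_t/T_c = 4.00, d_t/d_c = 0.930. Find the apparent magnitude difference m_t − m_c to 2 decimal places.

L_t/L_c = (0.750)²(4.00)⁴ = 144.0.
F_t/F_c = (L_t/L_c)/(d_t/d_c)² = 144.0/0.8649 = 166.5.
m_t − m_c = −2.5 log₁₀(166.5) = -5.55.

-5.55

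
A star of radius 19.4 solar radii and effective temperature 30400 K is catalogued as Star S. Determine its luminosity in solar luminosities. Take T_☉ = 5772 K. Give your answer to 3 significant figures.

2.90×10^5 solar luminosities

L/L_☉ = (R/R_☉)² (T/T_☉)⁴ = (19.4)² × (30400/5772)⁴
       = 376.4 × (5.267)⁴ = 376.4 × 769.5 = 2.896×10^5.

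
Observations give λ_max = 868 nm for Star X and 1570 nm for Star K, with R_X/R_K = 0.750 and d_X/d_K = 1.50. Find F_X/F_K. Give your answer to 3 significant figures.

2.68

Wien's law: T_X/T_K = λ_K/λ_X = 1570/868 = 1.809.
L_X/L_K = (R_X/R_K)²(T_X/T_K)⁴ = (0.750)²(1.809)⁴ = 6.021.
F_X/F_K = (L_X/L_K)/(d_X/d_K)² = 6.021/(1.50)² = 2.676.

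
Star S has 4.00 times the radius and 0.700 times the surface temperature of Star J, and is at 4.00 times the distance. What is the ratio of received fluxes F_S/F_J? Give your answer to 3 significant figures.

L_S/L_J = (R_S/R_J)²(T_S/T_J)⁴ = (4.00)² × (0.700)⁴ = 3.842.
F_S/F_J = (L_S/L_J)/(d_S/d_J)² = 3.842 / (4.00)² = 0.2401.

0.240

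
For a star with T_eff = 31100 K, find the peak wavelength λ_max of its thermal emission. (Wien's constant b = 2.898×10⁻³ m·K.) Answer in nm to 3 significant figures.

λ_max = b/T = 2.898×10⁻³ / 31100 = 9.32×10^-8 m = 93.18 nm.

93.2 nm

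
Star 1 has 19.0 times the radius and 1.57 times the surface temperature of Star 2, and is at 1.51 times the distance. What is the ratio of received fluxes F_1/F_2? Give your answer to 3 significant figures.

962

L_1/L_2 = (R_1/R_2)²(T_1/T_2)⁴ = (19.0)² × (1.57)⁴ = 2193.
F_1/F_2 = (L_1/L_2)/(d_1/d_2)² = 2193 / (1.51)² = 961.9.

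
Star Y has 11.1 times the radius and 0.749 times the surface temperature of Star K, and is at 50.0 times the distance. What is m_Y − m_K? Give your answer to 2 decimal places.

4.52

L_Y/L_K = (11.1)²(0.749)⁴ = 38.78.
F_Y/F_K = (L_Y/L_K)/(d_Y/d_K)² = 38.78/2500 = 0.01551.
m_Y − m_K = −2.5 log₁₀(0.01551) = 4.52.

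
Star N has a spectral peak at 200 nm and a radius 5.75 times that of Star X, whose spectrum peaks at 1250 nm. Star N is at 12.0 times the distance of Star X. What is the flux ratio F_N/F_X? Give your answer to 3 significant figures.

Wien's law: T_N/T_X = λ_X/λ_N = 1250/200 = 6.250.
L_N/L_X = (R_N/R_X)²(T_N/T_X)⁴ = (5.75)²(6.250)⁴ = 5.045×10^4.
F_N/F_X = (L_N/L_X)/(d_N/d_X)² = 5.045×10^4/(12.0)² = 350.3.

350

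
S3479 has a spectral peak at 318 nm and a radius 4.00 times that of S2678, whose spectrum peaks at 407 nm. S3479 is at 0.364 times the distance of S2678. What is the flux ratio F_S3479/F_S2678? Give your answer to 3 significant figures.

Wien's law: T_S3479/T_S2678 = λ_S2678/λ_S3479 = 407/318 = 1.280.
L_S3479/L_S2678 = (R_S3479/R_S2678)²(T_S3479/T_S2678)⁴ = (4.00)²(1.280)⁴ = 42.93.
F_S3479/F_S2678 = (L_S3479/L_S2678)/(d_S3479/d_S2678)² = 42.93/(0.364)² = 324.0.

324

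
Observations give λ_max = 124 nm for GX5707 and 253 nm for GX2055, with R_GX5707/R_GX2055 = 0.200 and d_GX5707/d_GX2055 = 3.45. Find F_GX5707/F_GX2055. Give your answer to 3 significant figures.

Wien's law: T_GX5707/T_GX2055 = λ_GX2055/λ_GX5707 = 253/124 = 2.040.
L_GX5707/L_GX2055 = (R_GX5707/R_GX2055)²(T_GX5707/T_GX2055)⁴ = (0.200)²(2.040)⁴ = 0.6932.
F_GX5707/F_GX2055 = (L_GX5707/L_GX2055)/(d_GX5707/d_GX2055)² = 0.6932/(3.45)² = 0.05824.

0.0582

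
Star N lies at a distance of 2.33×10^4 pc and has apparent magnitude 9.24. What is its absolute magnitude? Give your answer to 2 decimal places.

M = m − 5 log₁₀(d/10 pc) = 9.24 − 5 log₁₀(2.33×10^4/10)
  = 9.24 − 5 × 3.367 = 9.24 − 16.84 = -7.60.

-7.60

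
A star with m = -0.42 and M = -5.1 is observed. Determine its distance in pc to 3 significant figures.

m − M = 5 log₁₀(d/10 pc)
-0.42 − (-5.1) = 4.68 = 5 log₁₀(d/10)
d = 10 × 10^(4.68/5) = 10 × 10^0.936 = 86.30 pc.

86.3 pc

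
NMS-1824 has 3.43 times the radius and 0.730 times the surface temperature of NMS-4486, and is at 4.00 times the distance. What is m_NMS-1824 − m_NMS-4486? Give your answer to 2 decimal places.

1.70

L_NMS-1824/L_NMS-4486 = (3.43)²(0.730)⁴ = 3.341.
F_NMS-1824/F_NMS-4486 = (L_NMS-1824/L_NMS-4486)/(d_NMS-1824/d_NMS-4486)² = 3.341/16.00 = 0.2088.
m_NMS-1824 − m_NMS-4486 = −2.5 log₁₀(0.2088) = 1.70.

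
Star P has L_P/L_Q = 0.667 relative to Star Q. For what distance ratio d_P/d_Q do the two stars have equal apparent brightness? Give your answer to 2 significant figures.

Equal flux requires L_P/d_P² = L_Q/d_Q², so d_P/d_Q = √(L_P/L_Q)
= √(0.667) = 0.8167.

0.82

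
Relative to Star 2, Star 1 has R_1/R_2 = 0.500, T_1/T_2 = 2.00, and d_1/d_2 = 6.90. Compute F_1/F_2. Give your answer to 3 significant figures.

0.0840

L_1/L_2 = (R_1/R_2)²(T_1/T_2)⁴ = (0.500)² × (2.00)⁴ = 4.000.
F_1/F_2 = (L_1/L_2)/(d_1/d_2)² = 4.000 / (6.90)² = 0.08402.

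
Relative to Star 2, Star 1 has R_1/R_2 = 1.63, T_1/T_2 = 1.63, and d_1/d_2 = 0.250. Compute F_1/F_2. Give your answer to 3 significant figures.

L_1/L_2 = (R_1/R_2)²(T_1/T_2)⁴ = (1.63)² × (1.63)⁴ = 18.76.
F_1/F_2 = (L_1/L_2)/(d_1/d_2)² = 18.76 / (0.250)² = 300.1.

300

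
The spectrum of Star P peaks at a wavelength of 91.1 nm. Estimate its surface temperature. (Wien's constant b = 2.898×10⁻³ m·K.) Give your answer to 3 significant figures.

T = b/λ_max = 2.898×10⁻³ / (91.1×10⁻⁹) = 3.181×10^4 K.

3.18×10^4 K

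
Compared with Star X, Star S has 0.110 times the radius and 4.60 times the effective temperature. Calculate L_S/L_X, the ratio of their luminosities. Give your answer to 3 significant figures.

From the Stefan–Boltzmann law, L ∝ R²T⁴, so
L_S/L_X = (R_S/R_X)² (T_S/T_X)⁴ = (0.110)² × (4.60)⁴ = 0.01210 × 447.7 = 5.418.

5.42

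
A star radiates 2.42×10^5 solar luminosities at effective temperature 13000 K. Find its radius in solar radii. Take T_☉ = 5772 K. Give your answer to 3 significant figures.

R/R_☉ = √(L/L_☉) / (T/T_☉)² = √(2.42×10^5) / (2.252)²
       = 491.9 / 5.073 = 96.98.

97.0 solar radii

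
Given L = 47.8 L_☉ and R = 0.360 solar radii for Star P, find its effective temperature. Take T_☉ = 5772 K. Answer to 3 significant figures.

T/T_☉ = (L/L_☉)^(1/4) / (R/R_☉)^(1/2)
T = 5772 × (47.8)^(1/4) / √(0.360) = 5772 × 2.629 / 0.6000 = 2.529×10^4 K.

2.53×10^4 K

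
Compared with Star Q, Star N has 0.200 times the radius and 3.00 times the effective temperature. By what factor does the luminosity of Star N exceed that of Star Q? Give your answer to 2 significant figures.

From the Stefan–Boltzmann law, L ∝ R²T⁴, so
L_N/L_Q = (R_N/R_Q)² (T_N/T_Q)⁴ = (0.200)² × (3.00)⁴ = 0.04000 × 81.00 = 3.240.

3.2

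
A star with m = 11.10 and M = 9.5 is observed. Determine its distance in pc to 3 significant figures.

20.9 pc

m − M = 5 log₁₀(d/10 pc)
11.10 − (9.5) = 1.60 = 5 log₁₀(d/10)
d = 10 × 10^(1.60/5) = 10 × 10^0.320 = 20.89 pc.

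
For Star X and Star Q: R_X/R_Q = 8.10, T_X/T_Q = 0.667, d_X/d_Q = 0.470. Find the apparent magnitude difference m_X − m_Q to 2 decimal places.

-4.42

L_X/L_Q = (8.10)²(0.667)⁴ = 12.99.
F_X/F_Q = (L_X/L_Q)/(d_X/d_Q)² = 12.99/0.2209 = 58.79.
m_X − m_Q = −2.5 log₁₀(58.79) = -4.42.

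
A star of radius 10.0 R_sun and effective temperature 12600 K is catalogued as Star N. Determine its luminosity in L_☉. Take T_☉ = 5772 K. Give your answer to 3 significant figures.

2.27×10^3 L_☉

L/L_☉ = (R/R_☉)² (T/T_☉)⁴ = (10.0)² × (12600/5772)⁴
       = 100.0 × (2.183)⁴ = 100.0 × 22.71 = 2271.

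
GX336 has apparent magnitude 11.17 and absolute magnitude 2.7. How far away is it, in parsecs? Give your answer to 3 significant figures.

m − M = 5 log₁₀(d/10 pc)
11.17 − (2.7) = 8.47 = 5 log₁₀(d/10)
d = 10 × 10^(8.47/5) = 10 × 10^1.694 = 494.3 pc.

494 pc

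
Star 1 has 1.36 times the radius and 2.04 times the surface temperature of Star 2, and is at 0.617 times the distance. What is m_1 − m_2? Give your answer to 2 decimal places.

L_1/L_2 = (1.36)²(2.04)⁴ = 32.03.
F_1/F_2 = (L_1/L_2)/(d_1/d_2)² = 32.03/0.3807 = 84.14.
m_1 − m_2 = −2.5 log₁₀(84.14) = -4.81.

-4.81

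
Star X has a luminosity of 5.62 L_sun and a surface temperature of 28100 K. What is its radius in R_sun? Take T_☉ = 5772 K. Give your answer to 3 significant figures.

0.100 R_sun

R/R_☉ = √(L/L_☉) / (T/T_☉)² = √(5.62) / (4.868)²
       = 2.371 / 23.70 = 0.1000.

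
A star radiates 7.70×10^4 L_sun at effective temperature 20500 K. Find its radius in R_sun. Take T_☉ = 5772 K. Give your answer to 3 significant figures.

R/R_☉ = √(L/L_☉) / (T/T_☉)² = √(7.70×10^4) / (3.552)²
       = 277.5 / 12.61 = 22.00.

22.0 R_sun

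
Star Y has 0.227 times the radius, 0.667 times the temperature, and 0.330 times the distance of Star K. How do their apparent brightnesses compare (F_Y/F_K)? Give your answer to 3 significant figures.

L_Y/L_K = (R_Y/R_K)²(T_Y/T_K)⁴ = (0.227)² × (0.667)⁴ = 0.01020.
F_Y/F_K = (L_Y/L_K)/(d_Y/d_K)² = 0.01020 / (0.330)² = 0.09365.

0.0937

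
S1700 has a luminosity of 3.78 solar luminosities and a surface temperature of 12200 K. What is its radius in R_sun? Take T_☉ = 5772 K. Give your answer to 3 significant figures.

0.435 R_sun

R/R_☉ = √(L/L_☉) / (T/T_☉)² = √(3.78) / (2.114)²
       = 1.944 / 4.468 = 0.4352.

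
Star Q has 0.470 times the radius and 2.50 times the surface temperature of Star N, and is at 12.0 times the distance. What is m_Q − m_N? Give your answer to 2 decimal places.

3.06

L_Q/L_N = (0.470)²(2.50)⁴ = 8.629.
F_Q/F_N = (L_Q/L_N)/(d_Q/d_N)² = 8.629/144.0 = 0.05992.
m_Q − m_N = −2.5 log₁₀(0.05992) = 3.06.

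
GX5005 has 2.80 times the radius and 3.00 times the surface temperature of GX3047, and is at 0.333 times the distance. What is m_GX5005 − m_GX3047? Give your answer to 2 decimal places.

-9.39

L_GX5005/L_GX3047 = (2.80)²(3.00)⁴ = 635.0.
F_GX5005/F_GX3047 = (L_GX5005/L_GX3047)/(d_GX5005/d_GX3047)² = 635.0/0.1109 = 5727.
m_GX5005 − m_GX3047 = −2.5 log₁₀(5727) = -9.39.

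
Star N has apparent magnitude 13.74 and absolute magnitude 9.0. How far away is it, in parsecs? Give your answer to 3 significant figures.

m − M = 5 log₁₀(d/10 pc)
13.74 − (9.0) = 4.74 = 5 log₁₀(d/10)
d = 10 × 10^(4.74/5) = 10 × 10^0.948 = 88.72 pc.

88.7 pc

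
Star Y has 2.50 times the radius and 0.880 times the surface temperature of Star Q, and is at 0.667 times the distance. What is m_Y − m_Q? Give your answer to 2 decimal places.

L_Y/L_Q = (2.50)²(0.880)⁴ = 3.748.
F_Y/F_Q = (L_Y/L_Q)/(d_Y/d_Q)² = 3.748/0.4449 = 8.425.
m_Y − m_Q = −2.5 log₁₀(8.425) = -2.31.

-2.31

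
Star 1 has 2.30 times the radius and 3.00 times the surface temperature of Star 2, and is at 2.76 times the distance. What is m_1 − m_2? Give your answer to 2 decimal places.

L_1/L_2 = (2.30)²(3.00)⁴ = 428.5.
F_1/F_2 = (L_1/L_2)/(d_1/d_2)² = 428.5/7.618 = 56.25.
m_1 − m_2 = −2.5 log₁₀(56.25) = -4.38.

-4.38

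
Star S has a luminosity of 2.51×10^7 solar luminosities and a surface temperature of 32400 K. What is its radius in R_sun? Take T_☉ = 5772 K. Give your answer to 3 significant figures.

R/R_☉ = √(L/L_☉) / (T/T_☉)² = √(2.51×10^7) / (5.613)²
       = 5010 / 31.51 = 159.0.

159 R_sun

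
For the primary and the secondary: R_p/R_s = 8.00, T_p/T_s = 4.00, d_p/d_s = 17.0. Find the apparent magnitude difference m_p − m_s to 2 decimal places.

-4.38

L_p/L_s = (8.00)²(4.00)⁴ = 1.638×10^4.
F_p/F_s = (L_p/L_s)/(d_p/d_s)² = 1.638×10^4/289.0 = 56.69.
m_p − m_s = −2.5 log₁₀(56.69) = -4.38.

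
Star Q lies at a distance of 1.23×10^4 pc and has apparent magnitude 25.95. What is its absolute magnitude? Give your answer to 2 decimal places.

10.50

M = m − 5 log₁₀(d/10 pc) = 25.95 − 5 log₁₀(1.23×10^4/10)
  = 25.95 − 5 × 3.090 = 25.95 − 15.45 = 10.50.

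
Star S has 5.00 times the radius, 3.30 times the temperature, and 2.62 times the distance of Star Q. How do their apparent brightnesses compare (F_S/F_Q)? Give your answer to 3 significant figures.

432

L_S/L_Q = (R_S/R_Q)²(T_S/T_Q)⁴ = (5.00)² × (3.30)⁴ = 2965.
F_S/F_Q = (L_S/L_Q)/(d_S/d_Q)² = 2965 / (2.62)² = 431.9.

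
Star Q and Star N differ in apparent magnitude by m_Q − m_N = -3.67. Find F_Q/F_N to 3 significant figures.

29.4

F_Q/F_N = 10^(−(m_Q − m_N)/2.5) = 10^(3.67/2.5) = 10^1.468 = 29.38.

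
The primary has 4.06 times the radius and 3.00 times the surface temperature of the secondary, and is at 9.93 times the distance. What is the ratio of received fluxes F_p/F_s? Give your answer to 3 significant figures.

13.5

L_p/L_s = (R_p/R_s)²(T_p/T_s)⁴ = (4.06)² × (3.00)⁴ = 1335.
F_p/F_s = (L_p/L_s)/(d_p/d_s)² = 1335 / (9.93)² = 13.54.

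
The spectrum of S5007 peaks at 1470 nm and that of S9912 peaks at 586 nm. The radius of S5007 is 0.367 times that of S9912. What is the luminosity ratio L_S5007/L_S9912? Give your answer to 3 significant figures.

Wien's law gives T ∝ 1/λ_max, so T_S5007/T_S9912 = λ_S9912/λ_S5007 = 586/1470 = 0.3986.
Then L ∝ R²T⁴ gives L_S5007/L_S9912 = (0.367)² × (0.3986)⁴ = 0.1347 × 0.02525 = 0.003401.

0.00340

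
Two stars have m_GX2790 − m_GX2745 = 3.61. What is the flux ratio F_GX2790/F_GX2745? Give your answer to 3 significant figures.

F_GX2790/F_GX2745 = 10^(−(m_GX2790 − m_GX2745)/2.5) = 10^(-3.61/2.5) = 10^-1.444 = 0.03597.

0.0360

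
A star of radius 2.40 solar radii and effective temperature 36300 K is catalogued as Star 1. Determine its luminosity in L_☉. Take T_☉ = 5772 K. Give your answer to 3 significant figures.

L/L_☉ = (R/R_☉)² (T/T_☉)⁴ = (2.40)² × (36300/5772)⁴
       = 5.760 × (6.289)⁴ = 5.760 × 1564 = 9010.

9.01×10^3 L_☉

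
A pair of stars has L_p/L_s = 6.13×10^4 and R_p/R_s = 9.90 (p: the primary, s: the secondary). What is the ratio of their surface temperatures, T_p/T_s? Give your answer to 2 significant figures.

5.0

L ∝ R²T⁴ gives T ∝ (L/R²)^(1/4), so
T_p/T_s = (6.13×10^4 / 9.90²)^(1/4) = (625.4)^(1/4) = 5.001.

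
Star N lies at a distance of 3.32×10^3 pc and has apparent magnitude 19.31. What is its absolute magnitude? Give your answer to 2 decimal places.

6.70

M = m − 5 log₁₀(d/10 pc) = 19.31 − 5 log₁₀(3.32×10^3/10)
  = 19.31 − 5 × 2.521 = 19.31 − 12.61 = 6.70.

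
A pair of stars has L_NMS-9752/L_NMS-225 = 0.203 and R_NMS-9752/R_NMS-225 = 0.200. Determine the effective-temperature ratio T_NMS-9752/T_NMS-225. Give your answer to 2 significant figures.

1.5

L ∝ R²T⁴ gives T ∝ (L/R²)^(1/4), so
T_NMS-9752/T_NMS-225 = (0.203 / 0.200²)^(1/4) = (5.075)^(1/4) = 1.501.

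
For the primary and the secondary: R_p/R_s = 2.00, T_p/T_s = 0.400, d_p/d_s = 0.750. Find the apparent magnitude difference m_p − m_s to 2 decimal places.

1.85

L_p/L_s = (2.00)²(0.400)⁴ = 0.1024.
F_p/F_s = (L_p/L_s)/(d_p/d_s)² = 0.1024/0.5625 = 0.1820.
m_p − m_s = −2.5 log₁₀(0.1820) = 1.85.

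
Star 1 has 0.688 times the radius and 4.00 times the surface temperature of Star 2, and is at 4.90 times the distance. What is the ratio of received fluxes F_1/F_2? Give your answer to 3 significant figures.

L_1/L_2 = (R_1/R_2)²(T_1/T_2)⁴ = (0.688)² × (4.00)⁴ = 121.2.
F_1/F_2 = (L_1/L_2)/(d_1/d_2)² = 121.2 / (4.90)² = 5.047.

5.05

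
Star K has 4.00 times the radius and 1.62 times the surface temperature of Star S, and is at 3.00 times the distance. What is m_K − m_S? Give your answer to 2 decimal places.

L_K/L_S = (4.00)²(1.62)⁴ = 110.2.
F_K/F_S = (L_K/L_S)/(d_K/d_S)² = 110.2/9.000 = 12.24.
m_K − m_S = −2.5 log₁₀(12.24) = -2.72.

-2.72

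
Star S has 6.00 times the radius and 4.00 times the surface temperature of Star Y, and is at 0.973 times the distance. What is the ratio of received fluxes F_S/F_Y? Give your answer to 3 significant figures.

9.73×10^3

L_S/L_Y = (R_S/R_Y)²(T_S/T_Y)⁴ = (6.00)² × (4.00)⁴ = 9216.
F_S/F_Y = (L_S/L_Y)/(d_S/d_Y)² = 9216 / (0.973)² = 9735.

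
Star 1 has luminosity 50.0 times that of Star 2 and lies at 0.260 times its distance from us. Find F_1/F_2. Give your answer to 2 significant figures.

7.4×10^2

F = L/(4πd²), so F_1/F_2 = (L_1/L_2) / (d_1/d_2)²
= 50.0 / (0.260)² = 50.0 / 0.06760 = 739.6.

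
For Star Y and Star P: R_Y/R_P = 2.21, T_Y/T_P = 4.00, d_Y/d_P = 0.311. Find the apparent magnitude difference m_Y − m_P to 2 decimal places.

L_Y/L_P = (2.21)²(4.00)⁴ = 1250.
F_Y/F_P = (L_Y/L_P)/(d_Y/d_P)² = 1250/0.09672 = 1.293×10^4.
m_Y − m_P = −2.5 log₁₀(1.293×10^4) = -10.28.

-10.28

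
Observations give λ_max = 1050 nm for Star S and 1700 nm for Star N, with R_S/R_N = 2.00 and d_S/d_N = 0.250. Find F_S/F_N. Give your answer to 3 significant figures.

440

Wien's law: T_S/T_N = λ_N/λ_S = 1700/1050 = 1.619.
L_S/L_N = (R_S/R_N)²(T_S/T_N)⁴ = (2.00)²(1.619)⁴ = 27.49.
F_S/F_N = (L_S/L_N)/(d_S/d_N)² = 27.49/(0.250)² = 439.8.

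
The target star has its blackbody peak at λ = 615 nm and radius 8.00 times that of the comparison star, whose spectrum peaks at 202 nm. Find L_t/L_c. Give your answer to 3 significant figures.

Wien's law gives T ∝ 1/λ_max, so T_t/T_c = λ_c/λ_t = 202/615 = 0.3285.
Then L ∝ R²T⁴ gives L_t/L_c = (8.00)² × (0.3285)⁴ = 64.00 × 0.01164 = 0.7449.

0.745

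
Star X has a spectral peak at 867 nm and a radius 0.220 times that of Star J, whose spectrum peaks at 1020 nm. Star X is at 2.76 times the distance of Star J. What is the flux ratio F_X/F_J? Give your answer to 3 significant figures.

0.0122

Wien's law: T_X/T_J = λ_J/λ_X = 1020/867 = 1.176.
L_X/L_J = (R_X/R_J)²(T_X/T_J)⁴ = (0.220)²(1.176)⁴ = 0.09272.
F_X/F_J = (L_X/L_J)/(d_X/d_J)² = 0.09272/(2.76)² = 0.01217.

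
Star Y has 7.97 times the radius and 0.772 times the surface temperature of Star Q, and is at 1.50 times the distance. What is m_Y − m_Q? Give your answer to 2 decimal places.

L_Y/L_Q = (7.97)²(0.772)⁴ = 22.56.
F_Y/F_Q = (L_Y/L_Q)/(d_Y/d_Q)² = 22.56/2.250 = 10.03.
m_Y − m_Q = −2.5 log₁₀(10.03) = -2.50.

-2.50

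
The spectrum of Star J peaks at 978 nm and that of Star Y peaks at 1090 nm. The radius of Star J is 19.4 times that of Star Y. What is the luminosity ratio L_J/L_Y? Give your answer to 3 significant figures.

Wien's law gives T ∝ 1/λ_max, so T_J/T_Y = λ_Y/λ_J = 1090/978 = 1.115.
Then L ∝ R²T⁴ gives L_J/L_Y = (19.4)² × (1.115)⁴ = 376.4 × 1.543 = 580.7.

581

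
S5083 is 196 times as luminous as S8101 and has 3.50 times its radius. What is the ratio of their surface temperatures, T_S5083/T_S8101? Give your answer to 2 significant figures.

L ∝ R²T⁴ gives T ∝ (L/R²)^(1/4), so
T_S5083/T_S8101 = (196 / 3.50²)^(1/4) = (16.00)^(1/4) = 2.000.

2.0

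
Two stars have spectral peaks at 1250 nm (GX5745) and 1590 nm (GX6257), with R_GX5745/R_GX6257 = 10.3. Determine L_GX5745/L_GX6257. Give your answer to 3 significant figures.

Wien's law gives T ∝ 1/λ_max, so T_GX5745/T_GX6257 = λ_GX6257/λ_GX5745 = 1590/1250 = 1.272.
Then L ∝ R²T⁴ gives L_GX5745/L_GX6257 = (10.3)² × (1.272)⁴ = 106.1 × 2.618 = 277.7.

278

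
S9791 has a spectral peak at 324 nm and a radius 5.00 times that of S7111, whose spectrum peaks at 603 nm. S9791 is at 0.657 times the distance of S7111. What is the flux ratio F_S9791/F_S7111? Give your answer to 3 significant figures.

695

Wien's law: T_S9791/T_S7111 = λ_S7111/λ_S9791 = 603/324 = 1.861.
L_S9791/L_S7111 = (R_S9791/R_S7111)²(T_S9791/T_S7111)⁴ = (5.00)²(1.861)⁴ = 299.9.
F_S9791/F_S7111 = (L_S9791/L_S7111)/(d_S9791/d_S7111)² = 299.9/(0.657)² = 694.9.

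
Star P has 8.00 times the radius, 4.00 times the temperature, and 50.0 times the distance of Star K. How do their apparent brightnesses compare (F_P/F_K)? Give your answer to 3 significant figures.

L_P/L_K = (R_P/R_K)²(T_P/T_K)⁴ = (8.00)² × (4.00)⁴ = 1.638×10^4.
F_P/F_K = (L_P/L_K)/(d_P/d_K)² = 1.638×10^4 / (50.0)² = 6.554.

6.55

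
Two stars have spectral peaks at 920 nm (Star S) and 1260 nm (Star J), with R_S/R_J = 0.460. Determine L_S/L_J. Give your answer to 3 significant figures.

Wien's law gives T ∝ 1/λ_max, so T_S/T_J = λ_J/λ_S = 1260/920 = 1.370.
Then L ∝ R²T⁴ gives L_S/L_J = (0.460)² × (1.370)⁴ = 0.2116 × 3.518 = 0.7445.

0.744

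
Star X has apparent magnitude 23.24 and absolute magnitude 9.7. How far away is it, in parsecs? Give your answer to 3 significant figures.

5.11×10^3 pc

m − M = 5 log₁₀(d/10 pc)
23.24 − (9.7) = 13.54 = 5 log₁₀(d/10)
d = 10 × 10^(13.54/5) = 10 × 10^2.708 = 5105 pc.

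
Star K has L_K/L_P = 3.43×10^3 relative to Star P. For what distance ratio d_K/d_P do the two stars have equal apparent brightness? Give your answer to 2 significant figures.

Equal flux requires L_K/d_K² = L_P/d_P², so d_K/d_P = √(L_K/L_P)
= √(3.43×10^3) = 58.57.

59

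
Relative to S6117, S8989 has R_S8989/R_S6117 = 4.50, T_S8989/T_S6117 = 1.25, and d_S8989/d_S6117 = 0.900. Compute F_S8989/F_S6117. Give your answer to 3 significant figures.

L_S8989/L_S6117 = (R_S8989/R_S6117)²(T_S8989/T_S6117)⁴ = (4.50)² × (1.25)⁴ = 49.44.
F_S8989/F_S6117 = (L_S8989/L_S6117)/(d_S8989/d_S6117)² = 49.44 / (0.900)² = 61.04.

61.0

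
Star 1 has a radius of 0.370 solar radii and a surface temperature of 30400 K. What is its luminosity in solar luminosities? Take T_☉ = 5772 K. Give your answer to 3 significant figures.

105 solar luminosities

L/L_☉ = (R/R_☉)² (T/T_☉)⁴ = (0.370)² × (30400/5772)⁴
       = 0.1369 × (5.267)⁴ = 0.1369 × 769.5 = 105.3.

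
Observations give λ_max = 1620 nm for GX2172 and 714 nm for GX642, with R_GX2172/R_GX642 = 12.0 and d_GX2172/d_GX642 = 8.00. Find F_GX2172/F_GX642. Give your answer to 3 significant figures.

0.0849

Wien's law: T_GX2172/T_GX642 = λ_GX642/λ_GX2172 = 714/1620 = 0.4407.
L_GX2172/L_GX642 = (R_GX2172/R_GX642)²(T_GX2172/T_GX642)⁴ = (12.0)²(0.4407)⁴ = 5.434.
F_GX2172/F_GX642 = (L_GX2172/L_GX642)/(d_GX2172/d_GX642)² = 5.434/(8.00)² = 0.08490.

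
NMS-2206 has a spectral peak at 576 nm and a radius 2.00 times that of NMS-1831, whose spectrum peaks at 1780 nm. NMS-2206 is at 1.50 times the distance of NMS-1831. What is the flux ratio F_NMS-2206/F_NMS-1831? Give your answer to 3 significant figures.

162

Wien's law: T_NMS-2206/T_NMS-1831 = λ_NMS-1831/λ_NMS-2206 = 1780/576 = 3.090.
L_NMS-2206/L_NMS-1831 = (R_NMS-2206/R_NMS-1831)²(T_NMS-2206/T_NMS-1831)⁴ = (2.00)²(3.090)⁴ = 364.8.
F_NMS-2206/F_NMS-1831 = (L_NMS-2206/L_NMS-1831)/(d_NMS-2206/d_NMS-1831)² = 364.8/(1.50)² = 162.1.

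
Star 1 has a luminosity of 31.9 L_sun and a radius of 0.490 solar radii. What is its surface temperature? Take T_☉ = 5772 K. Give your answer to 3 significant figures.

T/T_☉ = (L/L_☉)^(1/4) / (R/R_☉)^(1/2)
T = 5772 × (31.9)^(1/4) / √(0.490) = 5772 × 2.377 / 0.7000 = 1.960×10^4 K.

1.96×10^4 K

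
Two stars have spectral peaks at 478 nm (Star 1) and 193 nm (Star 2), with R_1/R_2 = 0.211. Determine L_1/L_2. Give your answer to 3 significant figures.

0.00118

Wien's law gives T ∝ 1/λ_max, so T_1/T_2 = λ_2/λ_1 = 193/478 = 0.4038.
Then L ∝ R²T⁴ gives L_1/L_2 = (0.211)² × (0.4038)⁴ = 0.04452 × 0.02658 = 0.001183.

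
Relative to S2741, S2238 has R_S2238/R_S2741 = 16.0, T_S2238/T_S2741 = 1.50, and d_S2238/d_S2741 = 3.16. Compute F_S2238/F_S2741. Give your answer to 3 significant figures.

L_S2238/L_S2741 = (R_S2238/R_S2741)²(T_S2238/T_S2741)⁴ = (16.0)² × (1.50)⁴ = 1296.
F_S2238/F_S2741 = (L_S2238/L_S2741)/(d_S2238/d_S2741)² = 1296 / (3.16)² = 129.8.

130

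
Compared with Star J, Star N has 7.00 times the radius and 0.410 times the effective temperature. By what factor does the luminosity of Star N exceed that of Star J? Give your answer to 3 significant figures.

1.38

From the Stefan–Boltzmann law, L ∝ R²T⁴, so
L_N/L_J = (R_N/R_J)² (T_N/T_J)⁴ = (7.00)² × (0.410)⁴ = 49.00 × 0.02826 = 1.385.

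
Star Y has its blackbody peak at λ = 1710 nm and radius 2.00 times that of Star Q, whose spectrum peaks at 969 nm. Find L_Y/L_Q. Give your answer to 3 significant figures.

0.412

Wien's law gives T ∝ 1/λ_max, so T_Y/T_Q = λ_Q/λ_Y = 969/1710 = 0.5667.
Then L ∝ R²T⁴ gives L_Y/L_Q = (2.00)² × (0.5667)⁴ = 4.000 × 0.1031 = 0.4124.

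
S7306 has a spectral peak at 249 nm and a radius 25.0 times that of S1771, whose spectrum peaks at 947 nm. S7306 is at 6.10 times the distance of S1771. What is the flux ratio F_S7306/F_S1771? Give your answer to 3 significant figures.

Wien's law: T_S7306/T_S1771 = λ_S1771/λ_S7306 = 947/249 = 3.803.
L_S7306/L_S1771 = (R_S7306/R_S1771)²(T_S7306/T_S1771)⁴ = (25.0)²(3.803)⁴ = 1.308×10^5.
F_S7306/F_S1771 = (L_S7306/L_S1771)/(d_S7306/d_S1771)² = 1.308×10^5/(6.10)² = 3514.

3.51×10^3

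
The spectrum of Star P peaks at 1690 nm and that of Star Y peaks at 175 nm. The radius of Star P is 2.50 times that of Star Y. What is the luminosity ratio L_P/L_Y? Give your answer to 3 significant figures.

Wien's law gives T ∝ 1/λ_max, so T_P/T_Y = λ_Y/λ_P = 175/1690 = 0.1036.
Then L ∝ R²T⁴ gives L_P/L_Y = (2.50)² × (0.1036)⁴ = 6.250 × 1.150×10^-4 = 7.186×10^-4.

7.19×10^-4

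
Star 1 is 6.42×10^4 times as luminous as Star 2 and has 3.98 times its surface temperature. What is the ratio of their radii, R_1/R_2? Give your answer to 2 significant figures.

L ∝ R²T⁴ gives R ∝ √L / T², so
R_1/R_2 = √(6.42×10^4) / (3.98)² = 253.4 / 15.84 = 16.00.

16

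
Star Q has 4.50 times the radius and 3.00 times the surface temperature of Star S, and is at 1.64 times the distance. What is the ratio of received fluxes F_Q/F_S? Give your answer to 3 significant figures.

610

L_Q/L_S = (R_Q/R_S)²(T_Q/T_S)⁴ = (4.50)² × (3.00)⁴ = 1640.
F_Q/F_S = (L_Q/L_S)/(d_Q/d_S)² = 1640 / (1.64)² = 609.8.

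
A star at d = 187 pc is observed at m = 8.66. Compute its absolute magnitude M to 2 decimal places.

M = m − 5 log₁₀(d/10 pc) = 8.66 − 5 log₁₀(187/10)
  = 8.66 − 5 × 1.272 = 8.66 − 6.36 = 2.30.

2.30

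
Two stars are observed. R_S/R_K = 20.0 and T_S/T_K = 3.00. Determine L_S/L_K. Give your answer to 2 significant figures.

3.2×10^4

From the Stefan–Boltzmann law, L ∝ R²T⁴, so
L_S/L_K = (R_S/R_K)² (T_S/T_K)⁴ = (20.0)² × (3.00)⁴ = 400.0 × 81.00 = 3.240×10^4.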